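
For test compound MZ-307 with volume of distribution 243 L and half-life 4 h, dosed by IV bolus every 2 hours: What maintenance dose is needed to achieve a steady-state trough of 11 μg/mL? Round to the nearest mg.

1107 mg

τ/t½ = 2/4 ≈ 0.5, so f = (1/2)^(2/4) ≈ 0.707107.
Cmin,ss = (D/Vd)·f/(1−f), so D = Cmin,ss·Vd·(1−f)/f.
D = 11 × 243 × (1−f)/f ≈ 11 × 243 × 0.41421 ≈ 1107.18 mg.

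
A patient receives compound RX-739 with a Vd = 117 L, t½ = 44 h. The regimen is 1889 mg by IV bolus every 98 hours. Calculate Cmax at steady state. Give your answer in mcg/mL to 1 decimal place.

20.5 mcg/mL

τ/t½ = 98/44 ≈ 2.2273, so fraction remaining f = (1/2)^(98/44) ≈ 0.2136.
At steady state, accumulation factor R = 1/(1 − e^(−kτ)) ≈ 1.2716.
Single-dose peak C₀ = D/Vd = 1889/117 ≈ 16.145 mcg/mL.
Steady-state peak Cmax,ss = C₀·R ≈ 16.145 × 1.2716 ≈ 20.530 mcg/mL.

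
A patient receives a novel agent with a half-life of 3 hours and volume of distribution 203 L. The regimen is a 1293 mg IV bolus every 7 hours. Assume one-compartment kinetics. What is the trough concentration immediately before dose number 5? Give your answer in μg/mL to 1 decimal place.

1.6 μg/mL

f = (1/2)^(τ/t½) = (1/2)^(7/3) ≈ 0.1984.
C₀ = D/Vd = 1293/203 ≈ 6.369 μg/mL.
Before the 5th dose, 4 doses have been given. Superposition: Cmin = C₀·(f + f² + … + f^4).
≈ 6.369 × (0.1984 + 0.0394 + 0.0078 + 0.0015) ≈ 6.369 × 0.2471 ≈ 1.574 μg/mL.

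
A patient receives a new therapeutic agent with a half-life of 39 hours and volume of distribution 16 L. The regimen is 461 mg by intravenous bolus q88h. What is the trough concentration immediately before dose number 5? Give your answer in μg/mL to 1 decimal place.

f = (1/2)^(τ/t½) = (1/2)^(88/39) ≈ 0.2093.
C₀ = D/Vd = 461/16 ≈ 28.812 μg/mL.
Before the 5th dose, 4 doses have been given. Superposition: Cmin = C₀·(f + f² + … + f^4).
≈ 28.812 × (0.2093 + 0.0438 + 0.0092 + 0.0019) ≈ 28.812 × 0.2642 ≈ 7.612 μg/mL.

7.6 μg/mL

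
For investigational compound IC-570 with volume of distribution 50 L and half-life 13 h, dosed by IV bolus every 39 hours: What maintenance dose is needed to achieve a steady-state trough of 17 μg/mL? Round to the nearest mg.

τ/t½ = 39/13 ≈ 3, so f = (1/2)^(39/13) ≈ 0.125000.
Cmin,ss = (D/Vd)·f/(1−f), so D = Cmin,ss·Vd·(1−f)/f.
D = 17 × 50 × (1−f)/f ≈ 17 × 50 × 7.00000 ≈ 5950.00 mg.

5950 mg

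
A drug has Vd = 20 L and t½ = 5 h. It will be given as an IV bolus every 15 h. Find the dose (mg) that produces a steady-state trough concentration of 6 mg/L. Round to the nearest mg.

840 mg

τ/t½ = 15/5 ≈ 3, so f = (1/2)^(15/5) ≈ 0.125000.
Cmin,ss = (D/Vd)·f/(1−f), so D = Cmin,ss·Vd·(1−f)/f.
D = 6 × 20 × (1−f)/f ≈ 6 × 20 × 7.00000 ≈ 840.00 mg.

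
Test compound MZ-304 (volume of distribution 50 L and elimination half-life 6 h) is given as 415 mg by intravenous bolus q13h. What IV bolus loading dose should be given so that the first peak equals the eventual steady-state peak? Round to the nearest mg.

f = (1/2)^(13/6) ≈ 0.222725; accumulation ratio R = 1/(1−f) ≈ 1.28655.
Loading dose to hit Cmax,ss on first dose: D_load = D_maint·R ≈ 415 × 1.28655 ≈ 533.92 mg.

534 mg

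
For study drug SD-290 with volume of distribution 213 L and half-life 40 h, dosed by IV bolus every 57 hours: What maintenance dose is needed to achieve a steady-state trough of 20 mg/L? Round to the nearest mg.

7179 mg

τ/t½ = 57/40 ≈ 1.425, so f = (1/2)^(57/40) ≈ 0.372419.
Cmin,ss = (D/Vd)·f/(1−f), so D = Cmin,ss·Vd·(1−f)/f.
D = 20 × 213 × (1−f)/f ≈ 20 × 213 × 1.68515 ≈ 7178.74 mg.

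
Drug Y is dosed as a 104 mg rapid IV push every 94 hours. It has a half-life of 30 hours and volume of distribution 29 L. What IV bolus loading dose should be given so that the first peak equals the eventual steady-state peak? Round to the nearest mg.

117 mg

f = (1/2)^(94/30) ≈ 0.113965; accumulation ratio R = 1/(1−f) ≈ 1.12862.
Loading dose to hit Cmax,ss on first dose: D_load = D_maint·R ≈ 104 × 1.12862 ≈ 117.38 mg.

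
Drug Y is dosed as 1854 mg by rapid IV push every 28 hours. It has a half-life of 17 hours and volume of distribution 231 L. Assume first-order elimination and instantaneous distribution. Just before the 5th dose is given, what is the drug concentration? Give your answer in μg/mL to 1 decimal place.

f = (1/2)^(τ/t½) = (1/2)^(28/17) ≈ 0.3193.
C₀ = D/Vd = 1854/231 ≈ 8.026 μg/mL.
Before the 5th dose, 4 doses have been given. Superposition: Cmin = C₀·(f + f² + … + f^4).
≈ 8.026 × (0.3193 + 0.1020 + 0.0326 + 0.0104) ≈ 8.026 × 0.4643 ≈ 3.726 μg/mL.

3.7 μg/mL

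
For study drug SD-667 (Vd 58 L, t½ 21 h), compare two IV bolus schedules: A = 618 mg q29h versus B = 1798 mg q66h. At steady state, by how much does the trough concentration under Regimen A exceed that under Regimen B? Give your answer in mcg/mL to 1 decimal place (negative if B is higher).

2.7 mcg/mL

Regimen A: f = (1/2)^(29/21) ≈ 0.3840; Cmin,ss = (618/58)·f/(1−f) ≈ 6.642 mcg/mL.
Regimen B: f = (1/2)^(66/21) ≈ 0.1132; Cmin,ss = (1798/58)·f/(1−f) ≈ 3.957 mcg/mL.
Difference ≈ 6.642 − 3.957 ≈ 2.685 mcg/mL.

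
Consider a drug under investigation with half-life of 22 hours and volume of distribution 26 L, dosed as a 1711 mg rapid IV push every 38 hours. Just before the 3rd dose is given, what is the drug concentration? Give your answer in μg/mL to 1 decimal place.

f = (1/2)^(τ/t½) = (1/2)^(38/22) ≈ 0.3020.
C₀ = D/Vd = 1711/26 ≈ 65.808 μg/mL.
Before the 3rd dose, 2 doses have been given. Superposition: Cmin = C₀·(f + f²).
≈ 65.808 × (0.3020 + 0.0912) ≈ 65.808 × 0.3932 ≈ 25.876 μg/mL.

25.9 μg/mL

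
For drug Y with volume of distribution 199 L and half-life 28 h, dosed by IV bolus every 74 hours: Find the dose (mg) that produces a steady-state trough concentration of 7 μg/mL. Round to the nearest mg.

τ/t½ = 74/28 ≈ 2.6429, so f = (1/2)^(74/28) ≈ 0.160111.
Cmin,ss = (D/Vd)·f/(1−f), so D = Cmin,ss·Vd·(1−f)/f.
D = 7 × 199 × (1−f)/f ≈ 7 × 199 × 5.24567 ≈ 7307.22 mg.

7307 mg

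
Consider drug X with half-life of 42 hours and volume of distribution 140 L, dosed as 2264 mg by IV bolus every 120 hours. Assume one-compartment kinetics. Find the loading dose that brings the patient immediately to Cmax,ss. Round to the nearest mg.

f = (1/2)^(120/42) ≈ 0.138011; accumulation ratio R = 1/(1−f) ≈ 1.16011.
Loading dose to hit Cmax,ss on first dose: D_load = D_maint·R ≈ 2264 × 1.16011 ≈ 2626.49 mg.

2626 mg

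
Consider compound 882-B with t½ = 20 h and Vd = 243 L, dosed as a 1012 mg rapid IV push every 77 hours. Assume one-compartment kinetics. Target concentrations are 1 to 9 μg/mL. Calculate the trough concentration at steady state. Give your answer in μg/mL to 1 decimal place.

τ/t½ = 77/20 ≈ 3.85, so fraction remaining f = (1/2)^(77/20) ≈ 0.0693.
Single-dose peak C₀ = D/Vd = 1012/243 ≈ 4.165 μg/mL.
Steady-state trough Cmin,ss = C₀·f/(1−f) ≈ 4.165 × 0.0693/0.9307 ≈ 0.310 μg/mL.
Trough 0.3 μg/mL vs MEC 1 μg/mL: subtherapeutic.

0.3 μg/mL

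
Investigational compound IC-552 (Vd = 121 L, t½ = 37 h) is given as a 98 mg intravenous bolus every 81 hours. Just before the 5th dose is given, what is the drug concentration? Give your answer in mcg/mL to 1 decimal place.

0.2 mcg/mL

f = (1/2)^(τ/t½) = (1/2)^(81/37) ≈ 0.2193.
C₀ = D/Vd = 98/121 ≈ 0.810 mcg/mL.
Before the 5th dose, 4 doses have been given. Superposition: Cmin = C₀·(f + f² + … + f^4).
≈ 0.810 × (0.2193 + 0.0481 + 0.0105 + 0.0023) ≈ 0.810 × 0.2802 ≈ 0.227 mcg/mL.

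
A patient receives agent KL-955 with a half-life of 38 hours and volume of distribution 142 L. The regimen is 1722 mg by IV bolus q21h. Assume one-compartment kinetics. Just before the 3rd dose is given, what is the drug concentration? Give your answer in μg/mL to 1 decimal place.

f = (1/2)^(τ/t½) = (1/2)^(21/38) ≈ 0.6818.
C₀ = D/Vd = 1722/142 ≈ 12.127 μg/mL.
Before the 3rd dose, 2 doses have been given. Superposition: Cmin = C₀·(f + f²).
≈ 12.127 × (0.6818 + 0.4649) ≈ 12.127 × 1.1467 ≈ 13.906 μg/mL.

13.9 μg/mL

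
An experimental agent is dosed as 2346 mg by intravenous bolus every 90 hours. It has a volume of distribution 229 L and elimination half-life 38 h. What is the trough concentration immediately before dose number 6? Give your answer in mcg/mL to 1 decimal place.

f = (1/2)^(τ/t½) = (1/2)^(90/38) ≈ 0.1937.
C₀ = D/Vd = 2346/229 ≈ 10.245 mcg/mL.
Before the 6th dose, 5 doses have been given. Superposition: Cmin = C₀·(f + f² + … + f^5).
≈ 10.245 × (0.1937 + 0.0375 + 0.0073 + 0.0014 + 0.0003) ≈ 10.245 × 0.2402 ≈ 2.461 mcg/mL.

2.5 mcg/mL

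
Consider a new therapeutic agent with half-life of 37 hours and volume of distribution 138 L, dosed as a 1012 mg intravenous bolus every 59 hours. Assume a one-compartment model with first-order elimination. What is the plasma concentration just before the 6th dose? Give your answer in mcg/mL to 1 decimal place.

3.6 mcg/mL

f = (1/2)^(τ/t½) = (1/2)^(59/37) ≈ 0.3311.
C₀ = D/Vd = 1012/138 ≈ 7.333 mcg/mL.
Before the 6th dose, 5 doses have been given. Superposition: Cmin = C₀·(f + f² + … + f^5).
≈ 7.333 × (0.3311 + 0.1096 + 0.0363 + 0.0120 + 0.0040) ≈ 7.333 × 0.4930 ≈ 3.615 mcg/mL.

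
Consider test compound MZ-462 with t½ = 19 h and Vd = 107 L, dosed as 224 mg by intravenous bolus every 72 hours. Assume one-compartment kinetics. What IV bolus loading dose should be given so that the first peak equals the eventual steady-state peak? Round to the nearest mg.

241 mg

f = (1/2)^(72/19) ≈ 0.072319; accumulation ratio R = 1/(1−f) ≈ 1.07796.
Loading dose to hit Cmax,ss on first dose: D_load = D_maint·R ≈ 224 × 1.07796 ≈ 241.46 mg.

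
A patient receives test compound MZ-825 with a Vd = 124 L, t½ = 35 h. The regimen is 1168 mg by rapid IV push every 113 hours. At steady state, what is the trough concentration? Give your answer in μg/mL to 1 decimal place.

1.1 μg/mL

Over one 113-h interval, 113/35 ≈ 3.2286 half-lives elapse, leaving f ≈ 0.1067 of each dose.
Accumulation ratio R = 1/(1 − f) ≈ 1/0.8933 ≈ 1.1194.
Single-dose peak C₀ = D/Vd = 1168/124 ≈ 9.419 μg/mL.
Steady-state peak Cmax,ss = C₀·R ≈ 9.419 × 1.1194 ≈ 10.544 μg/mL.
Steady-state trough Cmin,ss = Cmax,ss·f ≈ 10.544 × 0.1067 ≈ 1.125 μg/mL.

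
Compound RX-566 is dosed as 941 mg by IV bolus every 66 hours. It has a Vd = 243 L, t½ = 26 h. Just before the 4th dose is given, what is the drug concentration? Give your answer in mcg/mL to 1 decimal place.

0.8 mcg/mL

f = (1/2)^(τ/t½) = (1/2)^(66/26) ≈ 0.1721.
C₀ = D/Vd = 941/243 ≈ 3.872 mcg/mL.
Before the 4th dose, 3 doses have been given. Superposition: Cmin = C₀·(f + f² + … + f^3).
≈ 3.872 × (0.1721 + 0.0296 + 0.0051) ≈ 3.872 × 0.2068 ≈ 0.801 mcg/mL.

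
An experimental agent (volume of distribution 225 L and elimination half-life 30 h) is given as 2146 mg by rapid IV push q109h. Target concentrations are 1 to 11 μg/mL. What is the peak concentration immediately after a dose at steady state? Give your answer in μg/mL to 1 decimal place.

10.4 μg/mL

k = ln2/t½ = ln2/30 ≈ 0.023105 h⁻¹; fraction remaining f = e^(−kτ) = e^(−0.023105×109) ≈ 0.0806.
At steady state, accumulation factor R = 1/(1 − e^(−kτ)) ≈ 1.0877.
Each bolus raises the concentration by D/Vd = 2146/225 ≈ 9.538 μg/mL.
Steady-state peak Cmax,ss = C₀·R ≈ 9.538 × 1.0877 ≈ 10.374 μg/mL.
Peak 10.4 μg/mL vs MTC 11 μg/mL: below toxic threshold.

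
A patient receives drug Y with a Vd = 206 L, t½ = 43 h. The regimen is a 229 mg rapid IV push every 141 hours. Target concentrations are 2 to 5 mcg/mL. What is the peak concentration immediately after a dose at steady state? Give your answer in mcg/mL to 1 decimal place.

1.2 mcg/mL

Over one 141-h interval, 141/43 ≈ 3.2791 half-lives elapse, leaving f ≈ 0.1030 of each dose.
At steady state, accumulation factor R = 1/(1 − e^(−kτ)) ≈ 1.1148.
Each bolus raises the concentration by D/Vd = 229/206 ≈ 1.112 mcg/mL.
Steady-state peak Cmax,ss = C₀·R ≈ 1.112 × 1.1148 ≈ 1.240 mcg/mL.
Peak 1.2 mcg/mL vs MTC 5 mcg/mL: below toxic threshold.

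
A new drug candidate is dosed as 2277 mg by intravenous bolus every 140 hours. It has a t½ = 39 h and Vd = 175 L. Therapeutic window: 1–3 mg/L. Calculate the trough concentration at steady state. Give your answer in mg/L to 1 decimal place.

1.2 mg/L

k = ln2/t½ = ln2/39 ≈ 0.017773 h⁻¹; fraction remaining f = e^(−kτ) = e^(−0.017773×140) ≈ 0.0831.
Accumulation ratio R = 1/(1 − f) ≈ 1/0.9169 ≈ 1.0906.
Single-dose peak C₀ = D/Vd = 2277/175 ≈ 13.011 mg/L.
Steady-state peak Cmax,ss = C₀·R ≈ 13.011 × 1.0906 ≈ 14.190 mg/L.
Steady-state trough Cmin,ss = Cmax,ss·f ≈ 14.190 × 0.0831 ≈ 1.179 mg/L.
Trough 1.2 mg/L vs MEC 1 mg/L: adequate.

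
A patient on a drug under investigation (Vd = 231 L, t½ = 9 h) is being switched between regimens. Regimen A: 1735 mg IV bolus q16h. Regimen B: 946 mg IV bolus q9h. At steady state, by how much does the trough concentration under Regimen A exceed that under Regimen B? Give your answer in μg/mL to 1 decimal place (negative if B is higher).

Regimen A: f = (1/2)^(16/9) ≈ 0.2916; Cmin,ss = (1735/231)·f/(1−f) ≈ 3.092 μg/mL.
Regimen B: f = (1/2)^(9/9) ≈ 0.5000; Cmin,ss = (946/231)·f/(1−f) ≈ 4.095 μg/mL.
Difference ≈ 3.092 − 4.095 ≈ -1.003 μg/mL.

-1.0 μg/mL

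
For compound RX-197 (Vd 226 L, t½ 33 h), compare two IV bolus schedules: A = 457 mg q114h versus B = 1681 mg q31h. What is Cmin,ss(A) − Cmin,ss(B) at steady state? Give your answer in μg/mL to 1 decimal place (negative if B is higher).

Regimen A: f = (1/2)^(114/33) ≈ 0.0912; Cmin,ss = (457/226)·f/(1−f) ≈ 0.203 μg/mL.
Regimen B: f = (1/2)^(31/33) ≈ 0.5215; Cmin,ss = (1681/226)·f/(1−f) ≈ 8.106 μg/mL.
Difference ≈ 0.203 − 8.106 ≈ -7.903 μg/mL.

-7.9 μg/mL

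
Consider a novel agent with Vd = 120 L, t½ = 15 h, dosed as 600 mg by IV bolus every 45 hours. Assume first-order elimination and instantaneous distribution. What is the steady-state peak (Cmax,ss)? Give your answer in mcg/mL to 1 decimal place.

The dosing interval is 3 half-lives, so f = 2^(−3) = 0.125.
Accumulation ratio R = 1/(1 − f) = 1/0.875 = 8/7.
Single-dose peak C₀ = D/Vd = 600/120 = 5 mcg/mL.
Steady-state peak Cmax,ss = C₀·R = 5 × 8/7 ≈ 5.714 mcg/mL.

5.7 mcg/mL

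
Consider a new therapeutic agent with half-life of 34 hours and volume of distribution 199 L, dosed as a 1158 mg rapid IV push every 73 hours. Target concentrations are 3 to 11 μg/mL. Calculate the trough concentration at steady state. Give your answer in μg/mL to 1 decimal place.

Over one 73-h interval, 73/34 ≈ 2.1471 half-lives elapse, leaving f ≈ 0.2258 of each dose.
Single-dose peak C₀ = D/Vd = 1158/199 ≈ 5.819 μg/mL.
Steady-state trough Cmin,ss = C₀·f/(1−f) ≈ 5.819 × 0.2258/0.7742 ≈ 1.697 μg/mL.
Trough 1.7 μg/mL vs MEC 3 μg/mL: subtherapeutic.

1.7 μg/mL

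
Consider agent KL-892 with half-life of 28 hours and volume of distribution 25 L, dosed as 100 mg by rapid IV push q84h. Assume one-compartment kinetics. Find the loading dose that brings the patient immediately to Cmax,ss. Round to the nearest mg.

114 mg

f = (1/2)^(84/28) ≈ 0.125000; accumulation ratio R = 1/(1−f) ≈ 1.14286.
Loading dose to hit Cmax,ss on first dose: D_load = D_maint·R ≈ 100 × 1.14286 ≈ 114.29 mg.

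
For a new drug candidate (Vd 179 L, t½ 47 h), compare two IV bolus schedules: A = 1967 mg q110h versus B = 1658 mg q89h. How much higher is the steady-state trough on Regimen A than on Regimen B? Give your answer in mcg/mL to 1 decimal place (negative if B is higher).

Regimen A: f = (1/2)^(110/47) ≈ 0.1975; Cmin,ss = (1967/179)·f/(1−f) ≈ 2.704 mcg/mL.
Regimen B: f = (1/2)^(89/47) ≈ 0.2691; Cmin,ss = (1658/179)·f/(1−f) ≈ 3.410 mcg/mL.
Difference ≈ 2.704 − 3.410 ≈ -0.706 mcg/mL.

-0.7 mcg/mL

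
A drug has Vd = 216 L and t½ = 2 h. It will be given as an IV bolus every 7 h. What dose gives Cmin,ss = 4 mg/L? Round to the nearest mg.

τ/t½ = 7/2 ≈ 3.5, so f = (1/2)^(7/2) ≈ 0.088388.
Cmin,ss = (D/Vd)·f/(1−f), so D = Cmin,ss·Vd·(1−f)/f.
D = 4 × 216 × (1−f)/f ≈ 4 × 216 × 10.31375 ≈ 8911.08 mg.

8911 mg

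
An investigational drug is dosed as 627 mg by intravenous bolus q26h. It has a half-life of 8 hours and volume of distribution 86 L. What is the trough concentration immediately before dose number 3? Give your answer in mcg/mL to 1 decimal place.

f = (1/2)^(τ/t½) = (1/2)^(26/8) ≈ 0.1051.
C₀ = D/Vd = 627/86 ≈ 7.291 mcg/mL.
Before the 3rd dose, 2 doses have been given. Superposition: Cmin = C₀·(f + f²).
≈ 7.291 × (0.1051 + 0.0110) ≈ 7.291 × 0.1161 ≈ 0.846 mcg/mL.

0.8 mcg/mL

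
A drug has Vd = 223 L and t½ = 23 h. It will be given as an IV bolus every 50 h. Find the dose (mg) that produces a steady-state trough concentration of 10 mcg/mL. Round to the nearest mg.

τ/t½ = 50/23 ≈ 2.1739, so f = (1/2)^(50/23) ≈ 0.221609.
Cmin,ss = (D/Vd)·f/(1−f), so D = Cmin,ss·Vd·(1−f)/f.
D = 10 × 223 × (1−f)/f ≈ 10 × 223 × 3.51245 ≈ 7832.76 mg.

7833 mg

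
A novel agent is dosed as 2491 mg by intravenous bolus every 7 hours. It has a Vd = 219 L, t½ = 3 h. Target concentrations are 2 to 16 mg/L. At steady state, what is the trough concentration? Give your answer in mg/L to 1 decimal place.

2.8 mg/L

Over one 7-h interval, 7/3 ≈ 2.3333 half-lives elapse, leaving f ≈ 0.1984 of each dose.
Accumulation ratio R = 1/(1 − f) ≈ 1/0.8016 ≈ 1.2475.
Single-dose peak C₀ = D/Vd = 2491/219 ≈ 11.374 mg/L.
Steady-state peak Cmax,ss = C₀·R ≈ 11.374 × 1.2475 ≈ 14.189 mg/L.
One interval later, Cmin,ss = Cmax,ss·e^(−kτ) ≈ 14.189 × 0.1984 ≈ 2.815 mg/L.
Trough 2.8 mg/L vs MEC 2 mg/L: adequate.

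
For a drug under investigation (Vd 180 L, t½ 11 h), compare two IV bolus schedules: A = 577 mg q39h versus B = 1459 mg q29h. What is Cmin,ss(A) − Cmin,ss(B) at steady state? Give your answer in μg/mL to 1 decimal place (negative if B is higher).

Regimen A: f = (1/2)^(39/11) ≈ 0.0856; Cmin,ss = (577/180)·f/(1−f) ≈ 0.300 μg/mL.
Regimen B: f = (1/2)^(29/11) ≈ 0.1608; Cmin,ss = (1459/180)·f/(1−f) ≈ 1.553 μg/mL.
Difference ≈ 0.300 − 1.553 ≈ -1.253 μg/mL.

-1.3 μg/mL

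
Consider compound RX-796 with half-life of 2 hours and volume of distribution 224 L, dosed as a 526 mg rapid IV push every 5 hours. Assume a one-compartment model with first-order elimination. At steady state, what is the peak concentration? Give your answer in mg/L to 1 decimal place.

Over one 5-h interval, 5/2 ≈ 2.5 half-lives elapse, leaving f ≈ 0.1768 of each dose.
At steady state, accumulation factor R = 1/(1 − e^(−kτ)) ≈ 1.2148.
Each bolus raises the concentration by D/Vd = 526/224 ≈ 2.348 mg/L.
Cmax,ss = C₀/(1 − f) ≈ 2.348/0.8232 ≈ 2.852 mg/L.

2.9 mg/L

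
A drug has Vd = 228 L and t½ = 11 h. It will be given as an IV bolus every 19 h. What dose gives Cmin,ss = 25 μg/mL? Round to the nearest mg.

τ/t½ = 19/11 ≈ 1.7273, so f = (1/2)^(19/11) ≈ 0.302022.
Cmin,ss = (D/Vd)·f/(1−f), so D = Cmin,ss·Vd·(1−f)/f.
D = 25 × 228 × (1−f)/f ≈ 25 × 228 × 2.31102 ≈ 13172.81 mg.

13173 mg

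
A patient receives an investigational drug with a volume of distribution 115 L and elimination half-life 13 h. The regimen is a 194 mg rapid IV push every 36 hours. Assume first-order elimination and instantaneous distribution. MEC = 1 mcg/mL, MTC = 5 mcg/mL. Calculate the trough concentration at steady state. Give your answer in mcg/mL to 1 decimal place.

0.3 mcg/mL

k = ln2/t½ = ln2/13 ≈ 0.053319 h⁻¹; fraction remaining f = e^(−kτ) = e^(−0.053319×36) ≈ 0.1467.
Single-dose peak C₀ = D/Vd = 194/115 ≈ 1.687 mcg/mL.
Steady-state trough Cmin,ss = C₀·f/(1−f) ≈ 1.687 × 0.1467/0.8533 ≈ 0.290 mcg/mL.
Trough 0.3 mcg/mL vs MEC 1 mcg/mL: subtherapeutic.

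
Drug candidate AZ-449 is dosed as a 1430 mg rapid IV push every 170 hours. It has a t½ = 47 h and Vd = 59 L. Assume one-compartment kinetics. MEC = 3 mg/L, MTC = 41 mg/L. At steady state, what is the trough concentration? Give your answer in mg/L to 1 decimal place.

2.2 mg/L

k = ln2/t½ = ln2/47 ≈ 0.014748 h⁻¹; fraction remaining f = e^(−kτ) = e^(−0.014748×170) ≈ 0.0815.
At steady state, accumulation factor R = 1/(1 − e^(−kτ)) ≈ 1.0887.
Single-dose peak C₀ = D/Vd = 1430/59 ≈ 24.237 mg/L.
Steady-state peak Cmax,ss = C₀·R ≈ 24.237 × 1.0887 ≈ 26.387 mg/L.
One interval later, Cmin,ss = Cmax,ss·e^(−kτ) ≈ 26.387 × 0.0815 ≈ 2.151 mg/L.
Trough 2.2 mg/L vs MEC 3 mg/L: subtherapeutic.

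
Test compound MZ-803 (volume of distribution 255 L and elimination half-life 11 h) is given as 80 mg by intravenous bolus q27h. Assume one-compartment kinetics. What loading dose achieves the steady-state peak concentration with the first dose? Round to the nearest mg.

f = (1/2)^(27/11) ≈ 0.182435; accumulation ratio R = 1/(1−f) ≈ 1.22314.
Loading dose to hit Cmax,ss on first dose: D_load = D_maint·R ≈ 80 × 1.22314 ≈ 97.85 mg.

98 mg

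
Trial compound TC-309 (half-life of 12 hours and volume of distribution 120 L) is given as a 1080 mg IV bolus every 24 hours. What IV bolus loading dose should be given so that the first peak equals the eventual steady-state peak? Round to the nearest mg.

1440 mg

f = (1/2)^(24/12) ≈ 0.250000; accumulation ratio R = 1/(1−f) ≈ 1.33333.
Loading dose to hit Cmax,ss on first dose: D_load = D_maint·R ≈ 1080 × 1.33333 ≈ 1440.00 mg.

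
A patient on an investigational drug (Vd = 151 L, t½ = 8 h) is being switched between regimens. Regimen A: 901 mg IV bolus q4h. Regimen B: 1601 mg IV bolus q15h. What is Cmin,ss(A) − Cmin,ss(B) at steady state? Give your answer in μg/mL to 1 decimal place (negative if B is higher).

10.4 μg/mL

Regimen A: f = (1/2)^(4/8) ≈ 0.7071; Cmin,ss = (901/151)·f/(1−f) ≈ 14.405 μg/mL.
Regimen B: f = (1/2)^(15/8) ≈ 0.2726; Cmin,ss = (1601/151)·f/(1−f) ≈ 3.973 μg/mL.
Difference ≈ 14.405 − 3.973 ≈ 10.432 μg/mL.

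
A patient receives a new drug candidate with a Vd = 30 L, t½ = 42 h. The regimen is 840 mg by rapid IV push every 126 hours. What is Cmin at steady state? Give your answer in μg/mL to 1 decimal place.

4.0 μg/mL

The dosing interval is 3 half-lives, so f = 2^(−3) = 0.125.
Accumulation ratio R = 1/(1 − f) = 1/0.875 = 8/7.
Single-dose peak C₀ = D/Vd = 840/30 = 28 μg/mL.
Steady-state peak Cmax,ss = C₀·R = 28 × 8/7 ≈ 32.000 μg/mL.
Steady-state trough Cmin,ss = Cmax,ss·f ≈ 32.000 × 0.125 ≈ 4.000 μg/mL.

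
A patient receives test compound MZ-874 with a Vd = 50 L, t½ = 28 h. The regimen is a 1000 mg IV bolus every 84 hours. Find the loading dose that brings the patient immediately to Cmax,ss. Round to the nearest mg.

1143 mg

f = (1/2)^(84/28) ≈ 0.125000; accumulation ratio R = 1/(1−f) ≈ 1.14286.
Loading dose to hit Cmax,ss on first dose: D_load = D_maint·R ≈ 1000 × 1.14286 ≈ 1142.86 mg.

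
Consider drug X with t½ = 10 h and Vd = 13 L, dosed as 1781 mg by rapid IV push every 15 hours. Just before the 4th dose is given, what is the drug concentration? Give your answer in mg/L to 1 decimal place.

71.6 mg/L

f = (1/2)^(τ/t½) = (1/2)^(15/10) ≈ 0.3536.
C₀ = D/Vd = 1781/13 ≈ 137.000 mg/L.
Before the 4th dose, 3 doses have been given. Superposition: Cmin = C₀·(f + f² + … + f^3).
≈ 137.000 × (0.3536 + 0.1250 + 0.0442) ≈ 137.000 × 0.5228 ≈ 71.624 mg/L.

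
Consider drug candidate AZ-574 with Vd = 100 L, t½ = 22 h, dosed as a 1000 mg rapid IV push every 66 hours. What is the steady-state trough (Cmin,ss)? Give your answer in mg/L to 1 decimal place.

The dosing interval is 3 half-lives, so f = 2^(−3) = 0.125.
At steady state, R = 1/(1 − 0.125) = 8/7.
Single-dose peak C₀ = D/Vd = 1000/100 = 10 mg/L.
Steady-state peak Cmax,ss = C₀·R = 10 × 8/7 ≈ 11.429 mg/L.
Steady-state trough Cmin,ss = Cmax,ss·f ≈ 11.429 × 0.125 ≈ 1.429 mg/L.

1.4 mg/L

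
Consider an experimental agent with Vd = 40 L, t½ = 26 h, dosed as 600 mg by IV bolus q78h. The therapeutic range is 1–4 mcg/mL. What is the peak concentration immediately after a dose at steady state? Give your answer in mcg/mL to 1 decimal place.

The dosing interval is 3 half-lives, so f = 2^(−3) = 0.125.
At steady state, R = 1/(1 − 0.125) = 8/7.
Single-dose peak C₀ = D/Vd = 600/40 = 15 mcg/mL.
Steady-state peak Cmax,ss = C₀·R = 15 × 8/7 ≈ 17.143 mcg/mL.
Peak 17.1 mcg/mL vs MTC 4 mcg/mL: exceeds toxic threshold.

17.1 mcg/mL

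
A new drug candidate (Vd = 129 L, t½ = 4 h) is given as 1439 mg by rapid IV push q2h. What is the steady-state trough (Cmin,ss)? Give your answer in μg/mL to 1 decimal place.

Over one 2-h interval, 2/4 ≈ 0.5 half-lives elapse, leaving f ≈ 0.7071 of each dose.
Single-dose peak C₀ = D/Vd = 1439/129 ≈ 11.155 μg/mL.
Steady-state trough Cmin,ss = C₀·f/(1−f) ≈ 11.155 × 0.7071/0.2929 ≈ 26.930 μg/mL.

26.9 μg/mL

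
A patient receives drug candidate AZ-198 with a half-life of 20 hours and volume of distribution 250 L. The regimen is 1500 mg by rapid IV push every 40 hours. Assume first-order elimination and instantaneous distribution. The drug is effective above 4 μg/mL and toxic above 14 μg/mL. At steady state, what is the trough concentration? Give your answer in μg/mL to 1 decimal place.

2.0 μg/mL

The dosing interval is 2 half-lives, so f = 2^(−2) = 0.25.
At steady state, R = 1/(1 − 0.25) = 4/3.
Single-dose peak C₀ = D/Vd = 1500/250 = 6 μg/mL.
Steady-state peak Cmax,ss = C₀·R = 6 × 4/3 ≈ 8.000 μg/mL.
Steady-state trough Cmin,ss = Cmax,ss·f ≈ 8.000 × 0.25 ≈ 2.000 μg/mL.
Trough 2.0 μg/mL vs MEC 4 μg/mL: subtherapeutic.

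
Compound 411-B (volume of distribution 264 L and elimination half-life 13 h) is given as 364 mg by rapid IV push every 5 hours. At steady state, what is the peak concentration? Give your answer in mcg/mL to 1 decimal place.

5.9 mcg/mL

k = ln2/t½ = ln2/13 ≈ 0.053319 h⁻¹; fraction remaining f = e^(−kτ) = e^(−0.053319×5) ≈ 0.7660.
Accumulation ratio R = 1/(1 − f) ≈ 1/0.2340 ≈ 4.2735.
Single-dose peak C₀ = D/Vd = 364/264 ≈ 1.379 mcg/mL.
Steady-state peak Cmax,ss = C₀·R ≈ 1.379 × 4.2735 ≈ 5.893 mcg/mL.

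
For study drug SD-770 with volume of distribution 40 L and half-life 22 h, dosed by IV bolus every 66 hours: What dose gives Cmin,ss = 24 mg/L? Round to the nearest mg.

τ/t½ = 66/22 ≈ 3, so f = (1/2)^(66/22) ≈ 0.125000.
Cmin,ss = (D/Vd)·f/(1−f), so D = Cmin,ss·Vd·(1−f)/f.
D = 24 × 40 × (1−f)/f ≈ 24 × 40 × 7.00000 ≈ 6720.00 mg.

6720 mg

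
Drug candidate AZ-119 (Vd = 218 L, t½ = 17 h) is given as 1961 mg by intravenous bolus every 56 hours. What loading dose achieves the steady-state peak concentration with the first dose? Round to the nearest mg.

f = (1/2)^(56/17) ≈ 0.101946; accumulation ratio R = 1/(1−f) ≈ 1.11352.
Loading dose to hit Cmax,ss on first dose: D_load = D_maint·R ≈ 1961 × 1.11352 ≈ 2183.61 mg.

2184 mg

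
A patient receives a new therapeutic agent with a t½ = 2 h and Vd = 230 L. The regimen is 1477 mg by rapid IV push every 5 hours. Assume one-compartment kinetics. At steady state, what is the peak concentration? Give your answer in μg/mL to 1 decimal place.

7.8 μg/mL

Over one 5-h interval, 5/2 ≈ 2.5 half-lives elapse, leaving f ≈ 0.1768 of each dose.
Accumulation ratio R = 1/(1 − f) ≈ 1/0.8232 ≈ 1.2148.
Each bolus raises the concentration by D/Vd = 1477/230 ≈ 6.422 μg/mL.
Steady-state peak Cmax,ss = C₀·R ≈ 6.422 × 1.2148 ≈ 7.801 μg/mL.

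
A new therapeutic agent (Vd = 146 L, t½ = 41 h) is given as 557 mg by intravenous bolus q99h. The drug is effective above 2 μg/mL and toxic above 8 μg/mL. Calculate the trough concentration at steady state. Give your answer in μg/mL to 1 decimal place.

0.9 μg/mL

τ/t½ = 99/41 ≈ 2.4146, so fraction remaining f = (1/2)^(99/41) ≈ 0.1876.
Accumulation ratio R = 1/(1 − f) ≈ 1/0.8124 ≈ 1.2309.
Each bolus raises the concentration by D/Vd = 557/146 ≈ 3.815 μg/mL.
Steady-state peak Cmax,ss = C₀·R ≈ 3.815 × 1.2309 ≈ 4.696 μg/mL.
Steady-state trough Cmin,ss = Cmax,ss·f ≈ 4.696 × 0.1876 ≈ 0.881 μg/mL.
Trough 0.9 μg/mL vs MEC 2 μg/mL: subtherapeutic.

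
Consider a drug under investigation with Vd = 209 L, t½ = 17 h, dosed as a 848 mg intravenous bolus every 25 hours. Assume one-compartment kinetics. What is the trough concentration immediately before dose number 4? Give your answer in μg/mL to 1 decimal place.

f = (1/2)^(τ/t½) = (1/2)^(25/17) ≈ 0.3608.
C₀ = D/Vd = 848/209 ≈ 4.057 μg/mL.
Before the 4th dose, 3 doses have been given. Superposition: Cmin = C₀·(f + f² + … + f^3).
≈ 4.057 × (0.3608 + 0.1302 + 0.0470) ≈ 4.057 × 0.5380 ≈ 2.183 μg/mL.

2.2 μg/mL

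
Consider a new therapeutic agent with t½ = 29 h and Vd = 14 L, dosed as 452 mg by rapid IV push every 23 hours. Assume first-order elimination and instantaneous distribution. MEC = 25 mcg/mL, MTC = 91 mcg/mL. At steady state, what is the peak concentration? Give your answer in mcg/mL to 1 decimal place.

76.3 mcg/mL

k = ln2/t½ = ln2/29 ≈ 0.023902 h⁻¹; fraction remaining f = e^(−kτ) = e^(−0.023902×23) ≈ 0.5771.
At steady state, accumulation factor R = 1/(1 − e^(−kτ)) ≈ 2.3646.
Single-dose peak C₀ = D/Vd = 452/14 ≈ 32.286 mcg/mL.
Steady-state peak Cmax,ss = C₀·R ≈ 32.286 × 2.3646 ≈ 76.343 mcg/mL.
Peak 76.3 mcg/mL vs MTC 91 mcg/mL: below toxic threshold.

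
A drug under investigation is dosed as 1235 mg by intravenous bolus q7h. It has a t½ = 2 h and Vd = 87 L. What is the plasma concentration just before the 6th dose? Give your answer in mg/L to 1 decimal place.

f = (1/2)^(τ/t½) = (1/2)^(7/2) ≈ 0.0884.
C₀ = D/Vd = 1235/87 ≈ 14.195 mg/L.
Before the 6th dose, 5 doses have been given. Superposition: Cmin = C₀·(f + f² + … + f^5).
≈ 14.195 × (0.0884 + 0.0078 + 0.0007 + 0.0001 + 0.0000) ≈ 14.195 × 0.0970 ≈ 1.377 mg/L.

1.4 mg/L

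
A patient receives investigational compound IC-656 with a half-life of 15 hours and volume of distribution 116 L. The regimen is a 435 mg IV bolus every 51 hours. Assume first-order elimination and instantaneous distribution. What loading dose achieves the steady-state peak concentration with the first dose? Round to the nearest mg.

481 mg

f = (1/2)^(51/15) ≈ 0.094732; accumulation ratio R = 1/(1−f) ≈ 1.10465.
Loading dose to hit Cmax,ss on first dose: D_load = D_maint·R ≈ 435 × 1.10465 ≈ 480.52 mg.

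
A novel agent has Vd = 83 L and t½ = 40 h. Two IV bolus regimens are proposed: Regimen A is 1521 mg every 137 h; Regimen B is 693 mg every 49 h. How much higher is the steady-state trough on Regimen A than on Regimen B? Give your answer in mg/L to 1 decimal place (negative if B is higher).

-4.4 mg/L

Regimen A: f = (1/2)^(137/40) ≈ 0.0931; Cmin,ss = (1521/83)·f/(1−f) ≈ 1.881 mg/L.
Regimen B: f = (1/2)^(49/40) ≈ 0.4278; Cmin,ss = (693/83)·f/(1−f) ≈ 6.242 mg/L.
Difference ≈ 1.881 − 6.242 ≈ -4.361 mg/L.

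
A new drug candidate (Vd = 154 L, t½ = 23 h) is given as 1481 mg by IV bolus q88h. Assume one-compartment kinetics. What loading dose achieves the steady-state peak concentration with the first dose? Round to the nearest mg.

1593 mg

f = (1/2)^(88/23) ≈ 0.070507; accumulation ratio R = 1/(1−f) ≈ 1.07586.
Loading dose to hit Cmax,ss on first dose: D_load = D_maint·R ≈ 1481 × 1.07586 ≈ 1593.35 mg.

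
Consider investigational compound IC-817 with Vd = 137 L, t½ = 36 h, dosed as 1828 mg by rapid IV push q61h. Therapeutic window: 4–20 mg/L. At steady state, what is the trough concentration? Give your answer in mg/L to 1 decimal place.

k = ln2/t½ = ln2/36 ≈ 0.019254 h⁻¹; fraction remaining f = e^(−kτ) = e^(−0.019254×61) ≈ 0.3090.
At steady state, accumulation factor R = 1/(1 − e^(−kτ)) ≈ 1.4472.
Single-dose peak C₀ = D/Vd = 1828/137 ≈ 13.343 mg/L.
Steady-state peak Cmax,ss = C₀·R ≈ 13.343 × 1.4472 ≈ 19.310 mg/L.
Steady-state trough Cmin,ss = Cmax,ss·f ≈ 19.310 × 0.3090 ≈ 5.967 mg/L.
Trough 6.0 mg/L vs MEC 4 mg/L: adequate.

6.0 mg/L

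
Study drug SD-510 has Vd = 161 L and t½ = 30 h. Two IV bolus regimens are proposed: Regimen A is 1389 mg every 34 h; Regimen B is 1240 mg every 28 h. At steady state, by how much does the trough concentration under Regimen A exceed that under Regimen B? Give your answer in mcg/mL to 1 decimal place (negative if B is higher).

-1.2 mcg/mL

Regimen A: f = (1/2)^(34/30) ≈ 0.4559; Cmin,ss = (1389/161)·f/(1−f) ≈ 7.229 mcg/mL.
Regimen B: f = (1/2)^(28/30) ≈ 0.5236; Cmin,ss = (1240/161)·f/(1−f) ≈ 8.465 mcg/mL.
Difference ≈ 7.229 − 8.465 ≈ -1.236 mcg/mL.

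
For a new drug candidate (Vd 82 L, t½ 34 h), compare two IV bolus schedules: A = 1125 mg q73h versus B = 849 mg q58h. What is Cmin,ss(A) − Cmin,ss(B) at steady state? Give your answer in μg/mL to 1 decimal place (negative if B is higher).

-0.6 μg/mL

Regimen A: f = (1/2)^(73/34) ≈ 0.2258; Cmin,ss = (1125/82)·f/(1−f) ≈ 4.001 μg/mL.
Regimen B: f = (1/2)^(58/34) ≈ 0.3065; Cmin,ss = (849/82)·f/(1−f) ≈ 4.576 μg/mL.
Difference ≈ 4.001 − 4.576 ≈ -0.575 μg/mL.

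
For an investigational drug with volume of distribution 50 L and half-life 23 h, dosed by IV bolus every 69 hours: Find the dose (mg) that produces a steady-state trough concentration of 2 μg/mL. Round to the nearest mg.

700 mg

τ/t½ = 69/23 ≈ 3, so f = (1/2)^(69/23) ≈ 0.125000.
Cmin,ss = (D/Vd)·f/(1−f), so D = Cmin,ss·Vd·(1−f)/f.
D = 2 × 50 × (1−f)/f ≈ 2 × 50 × 7.00000 ≈ 700.00 mg.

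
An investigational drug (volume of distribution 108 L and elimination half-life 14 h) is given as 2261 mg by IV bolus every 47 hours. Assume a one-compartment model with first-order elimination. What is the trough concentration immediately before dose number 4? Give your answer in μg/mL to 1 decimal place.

2.3 μg/mL

f = (1/2)^(τ/t½) = (1/2)^(47/14) ≈ 0.0976.
C₀ = D/Vd = 2261/108 ≈ 20.935 μg/mL.
Before the 4th dose, 3 doses have been given. Superposition: Cmin = C₀·(f + f² + … + f^3).
≈ 20.935 × (0.0976 + 0.0095 + 0.0009) ≈ 20.935 × 0.1080 ≈ 2.261 μg/mL.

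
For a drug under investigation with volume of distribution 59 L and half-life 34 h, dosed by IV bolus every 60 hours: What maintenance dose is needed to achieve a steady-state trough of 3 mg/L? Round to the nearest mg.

424 mg

τ/t½ = 60/34 ≈ 1.7647, so f = (1/2)^(60/34) ≈ 0.294287.
Cmin,ss = (D/Vd)·f/(1−f), so D = Cmin,ss·Vd·(1−f)/f.
D = 3 × 59 × (1−f)/f ≈ 3 × 59 × 2.39804 ≈ 424.45 mg.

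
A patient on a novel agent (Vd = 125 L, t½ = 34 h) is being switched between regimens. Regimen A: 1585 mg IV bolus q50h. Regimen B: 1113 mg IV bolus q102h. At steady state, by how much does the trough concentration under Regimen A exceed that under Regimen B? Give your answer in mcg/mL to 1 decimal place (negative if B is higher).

5.9 mcg/mL

Regimen A: f = (1/2)^(50/34) ≈ 0.3608; Cmin,ss = (1585/125)·f/(1−f) ≈ 7.157 mcg/mL.
Regimen B: f = (1/2)^(102/34) ≈ 0.1250; Cmin,ss = (1113/125)·f/(1−f) ≈ 1.272 mcg/mL.
Difference ≈ 7.157 − 1.272 ≈ 5.885 mcg/mL.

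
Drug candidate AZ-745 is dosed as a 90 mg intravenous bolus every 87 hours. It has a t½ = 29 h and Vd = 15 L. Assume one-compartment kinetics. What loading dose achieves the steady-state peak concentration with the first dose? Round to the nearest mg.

f = (1/2)^(87/29) ≈ 0.125000; accumulation ratio R = 1/(1−f) ≈ 1.14286.
Loading dose to hit Cmax,ss on first dose: D_load = D_maint·R ≈ 90 × 1.14286 ≈ 102.86 mg.

103 mg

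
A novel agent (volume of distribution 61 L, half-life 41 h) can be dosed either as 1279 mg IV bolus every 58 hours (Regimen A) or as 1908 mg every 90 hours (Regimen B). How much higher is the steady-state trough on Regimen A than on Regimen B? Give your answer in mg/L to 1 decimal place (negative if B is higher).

Regimen A: f = (1/2)^(58/41) ≈ 0.3751; Cmin,ss = (1279/61)·f/(1−f) ≈ 12.586 mg/L.
Regimen B: f = (1/2)^(90/41) ≈ 0.2184; Cmin,ss = (1908/61)·f/(1−f) ≈ 8.740 mg/L.
Difference ≈ 12.586 − 8.740 ≈ 3.846 mg/L.

3.8 mg/L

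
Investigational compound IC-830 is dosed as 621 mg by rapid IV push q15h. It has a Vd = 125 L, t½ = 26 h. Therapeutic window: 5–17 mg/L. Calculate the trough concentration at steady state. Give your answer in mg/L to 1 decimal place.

k = ln2/t½ = ln2/26 ≈ 0.026660 h⁻¹; fraction remaining f = e^(−kτ) = e^(−0.026660×15) ≈ 0.6704.
Single-dose peak C₀ = D/Vd = 621/125 ≈ 4.968 mg/L.
Steady-state trough Cmin,ss = C₀·f/(1−f) ≈ 4.968 × 0.6704/0.3296 ≈ 10.105 mg/L.
Trough 10.1 mg/L vs MEC 5 mg/L: adequate.

10.1 mg/L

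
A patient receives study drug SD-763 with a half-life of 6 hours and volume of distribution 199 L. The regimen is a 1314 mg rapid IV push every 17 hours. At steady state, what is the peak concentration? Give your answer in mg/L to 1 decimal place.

7.7 mg/L

k = ln2/t½ = ln2/6 ≈ 0.115525 h⁻¹; fraction remaining f = e^(−kτ) = e^(−0.115525×17) ≈ 0.1403.
Accumulation ratio R = 1/(1 − f) ≈ 1/0.8597 ≈ 1.1632.
Each bolus raises the concentration by D/Vd = 1314/199 ≈ 6.603 mg/L.
Steady-state peak Cmax,ss = C₀·R ≈ 6.603 × 1.1632 ≈ 7.681 mg/L.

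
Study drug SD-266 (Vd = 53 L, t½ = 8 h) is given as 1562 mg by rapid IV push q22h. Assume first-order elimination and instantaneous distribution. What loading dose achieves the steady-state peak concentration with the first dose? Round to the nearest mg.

1835 mg

f = (1/2)^(22/8) ≈ 0.148651; accumulation ratio R = 1/(1−f) ≈ 1.17461.
Loading dose to hit Cmax,ss on first dose: D_load = D_maint·R ≈ 1562 × 1.17461 ≈ 1834.74 mg.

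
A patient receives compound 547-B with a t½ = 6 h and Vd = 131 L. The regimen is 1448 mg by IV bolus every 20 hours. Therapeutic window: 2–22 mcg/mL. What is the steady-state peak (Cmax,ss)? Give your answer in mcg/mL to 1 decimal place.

k = ln2/t½ = ln2/6 ≈ 0.115525 h⁻¹; fraction remaining f = e^(−kτ) = e^(−0.115525×20) ≈ 0.0992.
At steady state, accumulation factor R = 1/(1 − e^(−kτ)) ≈ 1.1101.
Single-dose peak C₀ = D/Vd = 1448/131 ≈ 11.053 mcg/mL.
Cmax,ss = C₀/(1 − f) ≈ 11.053/0.9008 ≈ 12.270 mcg/mL.
Peak 12.3 mcg/mL vs MTC 22 mcg/mL: below toxic threshold.

12.3 mcg/mL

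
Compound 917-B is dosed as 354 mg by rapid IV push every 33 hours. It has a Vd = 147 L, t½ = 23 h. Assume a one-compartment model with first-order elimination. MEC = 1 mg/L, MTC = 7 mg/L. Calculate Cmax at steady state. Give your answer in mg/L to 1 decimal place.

k = ln2/t½ = ln2/23 ≈ 0.030137 h⁻¹; fraction remaining f = e^(−kτ) = e^(−0.030137×33) ≈ 0.3699.
Accumulation ratio R = 1/(1 − f) ≈ 1/0.6301 ≈ 1.5870.
Each bolus raises the concentration by D/Vd = 354/147 ≈ 2.408 mg/L.
Cmax,ss = C₀/(1 − f) ≈ 2.408/0.6301 ≈ 3.822 mg/L.
Peak 3.8 mg/L vs MTC 7 mg/L: below toxic threshold.

3.8 mg/L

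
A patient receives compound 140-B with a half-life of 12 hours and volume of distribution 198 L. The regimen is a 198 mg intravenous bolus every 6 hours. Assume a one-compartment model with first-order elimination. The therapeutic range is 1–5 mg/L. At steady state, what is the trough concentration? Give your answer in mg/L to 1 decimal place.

τ/t½ = 6/12 ≈ 0.5, so fraction remaining f = (1/2)^(6/12) ≈ 0.7071.
At steady state, accumulation factor R = 1/(1 − e^(−kτ)) ≈ 3.4141.
Single-dose peak C₀ = D/Vd = 198/198 ≈ 1.000 mg/L.
Cmax,ss = C₀/(1 − f) ≈ 1.000/0.2929 ≈ 3.414 mg/L.
Steady-state trough Cmin,ss = Cmax,ss·f ≈ 3.414 × 0.7071 ≈ 2.414 mg/L.
Trough 2.4 mg/L vs MEC 1 mg/L: adequate.

2.4 mg/L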